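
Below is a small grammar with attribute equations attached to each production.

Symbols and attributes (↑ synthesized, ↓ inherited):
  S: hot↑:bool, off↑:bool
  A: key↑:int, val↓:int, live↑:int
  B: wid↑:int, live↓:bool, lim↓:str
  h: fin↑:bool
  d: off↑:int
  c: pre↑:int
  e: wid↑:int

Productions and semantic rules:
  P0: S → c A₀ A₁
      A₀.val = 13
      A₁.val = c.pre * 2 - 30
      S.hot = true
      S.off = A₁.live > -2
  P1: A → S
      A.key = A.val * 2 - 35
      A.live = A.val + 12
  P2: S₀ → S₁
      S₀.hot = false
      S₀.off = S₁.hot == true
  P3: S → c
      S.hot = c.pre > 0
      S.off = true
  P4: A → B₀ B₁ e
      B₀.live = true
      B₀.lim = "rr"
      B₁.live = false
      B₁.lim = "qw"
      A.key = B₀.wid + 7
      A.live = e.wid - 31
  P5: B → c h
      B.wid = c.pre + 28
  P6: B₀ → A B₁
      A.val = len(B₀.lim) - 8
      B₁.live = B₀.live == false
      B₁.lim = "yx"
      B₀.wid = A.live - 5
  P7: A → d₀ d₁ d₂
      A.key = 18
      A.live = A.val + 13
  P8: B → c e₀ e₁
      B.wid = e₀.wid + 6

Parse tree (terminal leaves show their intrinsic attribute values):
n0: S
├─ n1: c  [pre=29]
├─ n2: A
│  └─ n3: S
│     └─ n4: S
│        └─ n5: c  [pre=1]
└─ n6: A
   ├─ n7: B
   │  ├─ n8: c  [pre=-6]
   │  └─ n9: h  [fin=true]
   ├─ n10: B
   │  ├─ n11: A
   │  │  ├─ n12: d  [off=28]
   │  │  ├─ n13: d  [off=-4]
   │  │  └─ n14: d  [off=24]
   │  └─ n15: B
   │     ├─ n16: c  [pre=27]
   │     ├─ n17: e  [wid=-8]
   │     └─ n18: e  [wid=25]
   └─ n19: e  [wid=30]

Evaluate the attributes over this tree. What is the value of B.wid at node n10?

1. n1.pre = 29  [terminal]
2. n2.val = 13  [13]
3. n5.pre = 1  [terminal]
4. n4.hot = true  [c.pre > 0]
5. n4.off = true  [true]
6. n3.hot = false  [false]
7. n3.off = true  [S₁.hot == true]
8. n2.key = -9  [A.val * 2 - 35]
9. n2.live = 25  [A.val + 12]
10. n6.val = 28  [c.pre * 2 - 30]
11. n7.live = true  [true]
12. n7.lim = "rr"  ["rr"]
13. n8.pre = -6  [terminal]
14. n9.fin = true  [terminal]
15. n7.wid = 22  [c.pre + 28]
16. n10.live = false  [false]
17. n10.lim = "qw"  ["qw"]
18. n11.val = -6  [len(B₀.lim) - 8]
19. n12.off = 28  [terminal]
20. n13.off = -4  [terminal]
21. n14.off = 24  [terminal]
22. n11.key = 18  [18]
23. n11.live = 7  [A.val + 13]
24. n15.live = true  [B₀.live == false]
25. n15.lim = "yx"  ["yx"]
26. n16.pre = 27  [terminal]
27. n17.wid = -8  [terminal]
28. n18.wid = 25  [terminal]
29. n15.wid = -2  [e₀.wid + 6]
30. n10.wid = 2  [A.live - 5]
31. n19.wid = 30  [terminal]
32. n6.key = 29  [B₀.wid + 7]
33. n6.live = -1  [e.wid - 31]
34. n0.hot = true  [true]
35. n0.off = true  [A₁.live > -2]

2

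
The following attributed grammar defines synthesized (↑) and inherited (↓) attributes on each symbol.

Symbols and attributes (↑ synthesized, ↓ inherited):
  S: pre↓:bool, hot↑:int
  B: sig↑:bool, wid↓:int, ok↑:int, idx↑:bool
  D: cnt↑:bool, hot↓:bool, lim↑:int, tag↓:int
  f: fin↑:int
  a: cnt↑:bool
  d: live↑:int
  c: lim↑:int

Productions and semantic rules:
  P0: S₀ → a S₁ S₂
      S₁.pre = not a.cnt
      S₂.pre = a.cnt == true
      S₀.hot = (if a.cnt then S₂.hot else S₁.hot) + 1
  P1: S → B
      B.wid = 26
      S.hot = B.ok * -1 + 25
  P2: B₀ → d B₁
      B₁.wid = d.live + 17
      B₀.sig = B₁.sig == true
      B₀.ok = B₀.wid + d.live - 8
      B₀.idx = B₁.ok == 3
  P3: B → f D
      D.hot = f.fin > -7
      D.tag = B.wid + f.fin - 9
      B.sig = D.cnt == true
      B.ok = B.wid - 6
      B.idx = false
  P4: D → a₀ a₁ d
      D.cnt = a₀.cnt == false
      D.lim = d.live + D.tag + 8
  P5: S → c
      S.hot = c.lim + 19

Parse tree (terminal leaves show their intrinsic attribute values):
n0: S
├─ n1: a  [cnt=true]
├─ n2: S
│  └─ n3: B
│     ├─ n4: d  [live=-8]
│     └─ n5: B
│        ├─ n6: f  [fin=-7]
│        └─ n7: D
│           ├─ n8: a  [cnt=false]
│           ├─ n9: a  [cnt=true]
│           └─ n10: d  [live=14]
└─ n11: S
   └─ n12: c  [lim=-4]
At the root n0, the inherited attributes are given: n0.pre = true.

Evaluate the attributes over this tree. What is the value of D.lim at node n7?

1. n0.pre = true  [given at root]
2. n1.cnt = true  [terminal]
3. n2.pre = false  [not a.cnt]
4. n3.wid = 26  [26]
5. n4.live = -8  [terminal]
6. n5.wid = 9  [d.live + 17]
7. n6.fin = -7  [terminal]
8. n7.hot = false  [f.fin > -7]
9. n7.tag = -7  [B.wid + f.fin - 9]
10. n8.cnt = false  [terminal]
11. n9.cnt = true  [terminal]
12. n10.live = 14  [terminal]
13. n7.cnt = true  [a₀.cnt == false]
14. n7.lim = 15  [d.live + D.tag + 8]
15. n5.sig = true  [D.cnt == true]
16. n5.ok = 3  [B.wid - 6]
17. n5.idx = false  [false]
18. n3.sig = true  [B₁.sig == true]
19. n3.ok = 10  [B₀.wid + d.live - 8]
20. n3.idx = true  [B₁.ok == 3]
21. n2.hot = 15  [B.ok * -1 + 25]
22. n11.pre = true  [a.cnt == true]
23. n12.lim = -4  [terminal]
24. n11.hot = 15  [c.lim + 19]
25. n0.hot = 16  [(if a.cnt then S₂.hot else S₁.hot) + 1]

15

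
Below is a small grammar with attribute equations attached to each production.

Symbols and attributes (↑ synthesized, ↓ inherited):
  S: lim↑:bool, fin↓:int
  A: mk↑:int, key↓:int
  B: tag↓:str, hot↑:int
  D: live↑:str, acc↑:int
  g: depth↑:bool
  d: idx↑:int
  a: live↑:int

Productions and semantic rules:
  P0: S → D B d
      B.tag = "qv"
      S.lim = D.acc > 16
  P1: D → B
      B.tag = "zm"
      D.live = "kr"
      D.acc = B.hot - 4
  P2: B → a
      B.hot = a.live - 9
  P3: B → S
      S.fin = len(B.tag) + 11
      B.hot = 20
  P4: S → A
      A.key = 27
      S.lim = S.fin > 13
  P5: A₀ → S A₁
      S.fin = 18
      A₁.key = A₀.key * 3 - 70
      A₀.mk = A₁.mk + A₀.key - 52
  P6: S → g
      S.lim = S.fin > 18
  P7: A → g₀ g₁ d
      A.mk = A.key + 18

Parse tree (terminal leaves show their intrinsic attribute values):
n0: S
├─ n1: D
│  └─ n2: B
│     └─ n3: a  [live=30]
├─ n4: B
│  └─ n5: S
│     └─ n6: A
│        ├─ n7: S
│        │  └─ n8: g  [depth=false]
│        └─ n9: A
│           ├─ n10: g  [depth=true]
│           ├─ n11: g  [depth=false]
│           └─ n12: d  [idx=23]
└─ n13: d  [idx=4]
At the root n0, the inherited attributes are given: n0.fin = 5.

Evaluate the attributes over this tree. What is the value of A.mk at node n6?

1. n0.fin = 5  [given at root]
2. n2.tag = "zm"  ["zm"]
3. n3.live = 30  [terminal]
4. n2.hot = 21  [a.live - 9]
5. n1.live = "kr"  ["kr"]
6. n1.acc = 17  [B.hot - 4]
7. n4.tag = "qv"  ["qv"]
8. n5.fin = 13  [len(B.tag) + 11]
9. n6.key = 27  [27]
10. n7.fin = 18  [18]
11. n8.depth = false  [terminal]
12. n7.lim = false  [S.fin > 18]
13. n9.key = 11  [A₀.key * 3 - 70]
14. n10.depth = true  [terminal]
15. n11.depth = false  [terminal]
16. n12.idx = 23  [terminal]
17. n9.mk = 29  [A.key + 18]
18. n6.mk = 4  [A₁.mk + A₀.key - 52]
19. n5.lim = false  [S.fin > 13]
20. n4.hot = 20  [20]
21. n13.idx = 4  [terminal]
22. n0.lim = true  [D.acc > 16]

4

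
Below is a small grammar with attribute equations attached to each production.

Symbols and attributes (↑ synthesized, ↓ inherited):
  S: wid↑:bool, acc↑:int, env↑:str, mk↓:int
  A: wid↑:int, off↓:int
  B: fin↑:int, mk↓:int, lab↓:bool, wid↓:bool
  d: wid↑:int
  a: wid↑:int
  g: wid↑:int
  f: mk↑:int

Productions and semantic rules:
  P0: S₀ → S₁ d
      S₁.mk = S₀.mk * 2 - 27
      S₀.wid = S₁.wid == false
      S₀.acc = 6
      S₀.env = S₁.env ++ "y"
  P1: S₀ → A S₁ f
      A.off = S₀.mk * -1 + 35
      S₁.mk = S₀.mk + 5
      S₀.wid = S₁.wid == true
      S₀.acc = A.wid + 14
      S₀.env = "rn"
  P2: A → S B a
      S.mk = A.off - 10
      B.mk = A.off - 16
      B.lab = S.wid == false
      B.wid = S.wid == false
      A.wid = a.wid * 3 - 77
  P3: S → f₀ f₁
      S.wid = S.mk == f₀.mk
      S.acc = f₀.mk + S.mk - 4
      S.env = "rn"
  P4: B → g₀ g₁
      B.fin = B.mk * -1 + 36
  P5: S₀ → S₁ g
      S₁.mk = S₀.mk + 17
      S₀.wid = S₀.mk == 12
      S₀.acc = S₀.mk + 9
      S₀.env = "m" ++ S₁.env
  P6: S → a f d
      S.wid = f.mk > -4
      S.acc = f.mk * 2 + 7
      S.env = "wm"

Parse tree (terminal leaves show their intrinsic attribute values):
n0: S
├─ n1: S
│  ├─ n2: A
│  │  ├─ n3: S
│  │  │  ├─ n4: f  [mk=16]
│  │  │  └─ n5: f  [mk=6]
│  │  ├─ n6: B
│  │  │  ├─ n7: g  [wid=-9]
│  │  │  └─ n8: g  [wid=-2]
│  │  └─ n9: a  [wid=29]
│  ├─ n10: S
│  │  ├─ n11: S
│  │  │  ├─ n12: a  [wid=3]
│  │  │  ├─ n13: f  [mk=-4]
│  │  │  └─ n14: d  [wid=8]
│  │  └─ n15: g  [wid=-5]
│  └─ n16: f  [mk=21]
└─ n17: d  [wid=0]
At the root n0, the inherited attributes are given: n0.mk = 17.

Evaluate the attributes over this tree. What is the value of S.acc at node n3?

1. n0.mk = 17  [given at root]
2. n1.mk = 7  [S₀.mk * 2 - 27]
3. n2.off = 28  [S₀.mk * -1 + 35]
4. n3.mk = 18  [A.off - 10]
5. n4.mk = 16  [terminal]
6. n5.mk = 6  [terminal]
7. n3.wid = false  [S.mk == f₀.mk]
8. n3.acc = 30  [f₀.mk + S.mk - 4]
9. n3.env = "rn"  ["rn"]
10. n6.mk = 12  [A.off - 16]
11. n6.lab = true  [S.wid == false]
12. n6.wid = true  [S.wid == false]
13. n7.wid = -9  [terminal]
14. n8.wid = -2  [terminal]
15. n6.fin = 24  [B.mk * -1 + 36]
16. n9.wid = 29  [terminal]
17. n2.wid = 10  [a.wid * 3 - 77]
18. n10.mk = 12  [S₀.mk + 5]
19. n11.mk = 29  [S₀.mk + 17]
20. n12.wid = 3  [terminal]
21. n13.mk = -4  [terminal]
22. n14.wid = 8  [terminal]
23. n11.wid = false  [f.mk > -4]
24. n11.acc = -1  [f.mk * 2 + 7]
25. n11.env = "wm"  ["wm"]
26. n15.wid = -5  [terminal]
27. n10.wid = true  [S₀.mk == 12]
28. n10.acc = 21  [S₀.mk + 9]
29. n10.env = "mwm"  ["m" ++ S₁.env]
30. n16.mk = 21  [terminal]
31. n1.wid = true  [S₁.wid == true]
32. n1.acc = 24  [A.wid + 14]
33. n1.env = "rn"  ["rn"]
34. n17.wid = 0  [terminal]
35. n0.wid = false  [S₁.wid == false]
36. n0.acc = 6  [6]
37. n0.env = "rny"  [S₁.env ++ "y"]

30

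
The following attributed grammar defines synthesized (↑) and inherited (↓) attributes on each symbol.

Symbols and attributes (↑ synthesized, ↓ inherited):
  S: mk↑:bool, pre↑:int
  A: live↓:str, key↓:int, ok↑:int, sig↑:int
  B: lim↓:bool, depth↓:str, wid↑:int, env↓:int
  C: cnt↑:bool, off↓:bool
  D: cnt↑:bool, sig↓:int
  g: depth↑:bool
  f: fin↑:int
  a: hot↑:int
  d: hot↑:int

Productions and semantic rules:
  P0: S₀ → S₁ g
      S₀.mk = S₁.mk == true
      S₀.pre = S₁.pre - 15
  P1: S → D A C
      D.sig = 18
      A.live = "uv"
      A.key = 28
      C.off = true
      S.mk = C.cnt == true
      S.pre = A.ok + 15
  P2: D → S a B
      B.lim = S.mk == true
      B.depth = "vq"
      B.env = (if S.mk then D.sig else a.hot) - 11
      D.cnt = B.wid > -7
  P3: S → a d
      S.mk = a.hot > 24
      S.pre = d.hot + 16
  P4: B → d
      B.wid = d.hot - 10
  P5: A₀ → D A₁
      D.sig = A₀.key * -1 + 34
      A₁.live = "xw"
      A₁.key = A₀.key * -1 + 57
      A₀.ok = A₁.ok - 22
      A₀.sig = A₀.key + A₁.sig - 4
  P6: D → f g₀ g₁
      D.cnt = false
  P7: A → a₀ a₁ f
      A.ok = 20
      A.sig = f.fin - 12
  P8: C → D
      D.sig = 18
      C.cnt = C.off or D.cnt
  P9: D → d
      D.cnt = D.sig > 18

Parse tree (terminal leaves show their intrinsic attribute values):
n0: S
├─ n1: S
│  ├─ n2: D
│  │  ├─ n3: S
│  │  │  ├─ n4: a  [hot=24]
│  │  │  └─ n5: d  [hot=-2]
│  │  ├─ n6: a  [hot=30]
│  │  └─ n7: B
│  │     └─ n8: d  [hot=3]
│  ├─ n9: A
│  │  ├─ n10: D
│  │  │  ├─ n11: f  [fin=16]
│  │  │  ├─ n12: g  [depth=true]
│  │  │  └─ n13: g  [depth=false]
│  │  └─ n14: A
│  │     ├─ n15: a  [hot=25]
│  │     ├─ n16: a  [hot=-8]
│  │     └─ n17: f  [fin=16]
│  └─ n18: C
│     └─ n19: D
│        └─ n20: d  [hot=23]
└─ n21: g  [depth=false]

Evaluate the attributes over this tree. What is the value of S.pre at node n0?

1. n2.sig = 18  [18]
2. n4.hot = 24  [terminal]
3. n5.hot = -2  [terminal]
4. n3.mk = false  [a.hot > 24]
5. n3.pre = 14  [d.hot + 16]
6. n6.hot = 30  [terminal]
7. n7.lim = false  [S.mk == true]
8. n7.depth = "vq"  ["vq"]
9. n7.env = 19  [(if S.mk then D.sig else a.hot) - 11]
10. n8.hot = 3  [terminal]
11. n7.wid = -7  [d.hot - 10]
12. n2.cnt = false  [B.wid > -7]
13. n9.live = "uv"  ["uv"]
14. n9.key = 28  [28]
15. n10.sig = 6  [A₀.key * -1 + 34]
16. n11.fin = 16  [terminal]
17. n12.depth = true  [terminal]
18. n13.depth = false  [terminal]
19. n10.cnt = false  [false]
20. n14.live = "xw"  ["xw"]
21. n14.key = 29  [A₀.key * -1 + 57]
22. n15.hot = 25  [terminal]
23. n16.hot = -8  [terminal]
24. n17.fin = 16  [terminal]
25. n14.ok = 20  [20]
26. n14.sig = 4  [f.fin - 12]
27. n9.ok = -2  [A₁.ok - 22]
28. n9.sig = 28  [A₀.key + A₁.sig - 4]
29. n18.off = true  [true]
30. n19.sig = 18  [18]
31. n20.hot = 23  [terminal]
32. n19.cnt = false  [D.sig > 18]
33. n18.cnt = true  [C.off or D.cnt]
34. n1.mk = true  [C.cnt == true]
35. n1.pre = 13  [A.ok + 15]
36. n21.depth = false  [terminal]
37. n0.mk = true  [S₁.mk == true]
38. n0.pre = -2  [S₁.pre - 15]

-2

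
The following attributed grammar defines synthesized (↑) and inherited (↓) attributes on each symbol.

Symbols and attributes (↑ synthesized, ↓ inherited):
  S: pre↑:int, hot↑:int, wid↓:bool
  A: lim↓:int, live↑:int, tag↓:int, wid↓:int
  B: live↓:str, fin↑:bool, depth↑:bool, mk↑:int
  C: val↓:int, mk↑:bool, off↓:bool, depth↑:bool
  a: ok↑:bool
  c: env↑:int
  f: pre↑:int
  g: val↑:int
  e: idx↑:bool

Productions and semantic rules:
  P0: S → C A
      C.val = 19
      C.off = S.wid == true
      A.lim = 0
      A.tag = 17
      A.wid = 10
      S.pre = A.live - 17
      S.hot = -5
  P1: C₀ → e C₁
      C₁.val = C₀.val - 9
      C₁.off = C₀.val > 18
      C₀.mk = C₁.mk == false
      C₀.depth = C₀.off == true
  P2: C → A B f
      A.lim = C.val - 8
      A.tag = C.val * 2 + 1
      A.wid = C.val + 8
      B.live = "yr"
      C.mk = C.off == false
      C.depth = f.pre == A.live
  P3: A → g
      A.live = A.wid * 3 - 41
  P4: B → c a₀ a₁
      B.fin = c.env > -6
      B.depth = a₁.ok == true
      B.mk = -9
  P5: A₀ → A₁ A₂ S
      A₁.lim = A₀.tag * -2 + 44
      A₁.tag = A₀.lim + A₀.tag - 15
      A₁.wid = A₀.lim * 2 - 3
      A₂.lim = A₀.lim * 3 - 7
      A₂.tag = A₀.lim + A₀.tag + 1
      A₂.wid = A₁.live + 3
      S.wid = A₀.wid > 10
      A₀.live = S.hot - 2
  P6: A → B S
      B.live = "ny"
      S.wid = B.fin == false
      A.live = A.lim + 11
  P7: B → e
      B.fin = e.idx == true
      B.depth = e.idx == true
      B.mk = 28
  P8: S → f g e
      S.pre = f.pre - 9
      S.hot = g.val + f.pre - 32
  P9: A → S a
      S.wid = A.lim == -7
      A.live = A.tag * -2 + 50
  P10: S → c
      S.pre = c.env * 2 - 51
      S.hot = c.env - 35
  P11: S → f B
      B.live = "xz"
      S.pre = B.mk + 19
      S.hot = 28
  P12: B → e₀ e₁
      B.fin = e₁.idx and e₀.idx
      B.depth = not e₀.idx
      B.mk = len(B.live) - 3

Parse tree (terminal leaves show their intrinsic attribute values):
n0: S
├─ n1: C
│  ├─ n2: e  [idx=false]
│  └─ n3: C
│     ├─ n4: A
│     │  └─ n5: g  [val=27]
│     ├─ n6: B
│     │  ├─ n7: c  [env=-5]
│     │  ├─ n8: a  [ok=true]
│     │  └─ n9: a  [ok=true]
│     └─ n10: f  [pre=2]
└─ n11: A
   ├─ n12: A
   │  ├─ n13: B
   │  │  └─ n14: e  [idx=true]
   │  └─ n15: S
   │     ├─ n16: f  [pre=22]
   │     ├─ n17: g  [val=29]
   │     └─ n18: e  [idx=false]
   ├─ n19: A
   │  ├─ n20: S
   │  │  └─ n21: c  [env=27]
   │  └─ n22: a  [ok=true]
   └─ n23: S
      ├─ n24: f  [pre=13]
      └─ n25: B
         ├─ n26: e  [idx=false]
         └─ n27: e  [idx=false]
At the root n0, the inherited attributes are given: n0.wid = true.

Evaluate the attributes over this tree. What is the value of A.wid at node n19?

24

1. n0.wid = true  [given at root]
2. n1.val = 19  [19]
3. n1.off = true  [S.wid == true]
4. n2.idx = false  [terminal]
5. n3.val = 10  [C₀.val - 9]
6. n3.off = true  [C₀.val > 18]
7. n4.lim = 2  [C.val - 8]
8. n4.tag = 21  [C.val * 2 + 1]
9. n4.wid = 18  [C.val + 8]
10. n5.val = 27  [terminal]
11. n4.live = 13  [A.wid * 3 - 41]
12. n6.live = "yr"  ["yr"]
13. n7.env = -5  [terminal]
14. n8.ok = true  [terminal]
15. n9.ok = true  [terminal]
16. n6.fin = true  [c.env > -6]
17. n6.depth = true  [a₁.ok == true]
18. n6.mk = -9  [-9]
19. n10.pre = 2  [terminal]
20. n3.mk = false  [C.off == false]
21. n3.depth = false  [f.pre == A.live]
22. n1.mk = true  [C₁.mk == false]
23. n1.depth = true  [C₀.off == true]
24. n11.lim = 0  [0]
25. n11.tag = 17  [17]
26. n11.wid = 10  [10]
27. n12.lim = 10  [A₀.tag * -2 + 44]
28. n12.tag = 2  [A₀.lim + A₀.tag - 15]
29. n12.wid = -3  [A₀.lim * 2 - 3]
30. n13.live = "ny"  ["ny"]
31. n14.idx = true  [terminal]
32. n13.fin = true  [e.idx == true]
33. n13.depth = true  [e.idx == true]
34. n13.mk = 28  [28]
35. n15.wid = false  [B.fin == false]
36. n16.pre = 22  [terminal]
37. n17.val = 29  [terminal]
38. n18.idx = false  [terminal]
39. n15.pre = 13  [f.pre - 9]
40. n15.hot = 19  [g.val + f.pre - 32]
41. n12.live = 21  [A.lim + 11]
42. n19.lim = -7  [A₀.lim * 3 - 7]
43. n19.tag = 18  [A₀.lim + A₀.tag + 1]
44. n19.wid = 24  [A₁.live + 3]
45. n20.wid = true  [A.lim == -7]
46. n21.env = 27  [terminal]
47. n20.pre = 3  [c.env * 2 - 51]
48. n20.hot = -8  [c.env - 35]
49. n22.ok = true  [terminal]
50. n19.live = 14  [A.tag * -2 + 50]
51. n23.wid = false  [A₀.wid > 10]
52. n24.pre = 13  [terminal]
53. n25.live = "xz"  ["xz"]
54. n26.idx = false  [terminal]
55. n27.idx = false  [terminal]
56. n25.fin = false  [e₁.idx and e₀.idx]
57. n25.depth = true  [not e₀.idx]
58. n25.mk = -1  [len(B.live) - 3]
59. n23.pre = 18  [B.mk + 19]
60. n23.hot = 28  [28]
61. n11.live = 26  [S.hot - 2]
62. n0.pre = 9  [A.live - 17]
63. n0.hot = -5  [-5]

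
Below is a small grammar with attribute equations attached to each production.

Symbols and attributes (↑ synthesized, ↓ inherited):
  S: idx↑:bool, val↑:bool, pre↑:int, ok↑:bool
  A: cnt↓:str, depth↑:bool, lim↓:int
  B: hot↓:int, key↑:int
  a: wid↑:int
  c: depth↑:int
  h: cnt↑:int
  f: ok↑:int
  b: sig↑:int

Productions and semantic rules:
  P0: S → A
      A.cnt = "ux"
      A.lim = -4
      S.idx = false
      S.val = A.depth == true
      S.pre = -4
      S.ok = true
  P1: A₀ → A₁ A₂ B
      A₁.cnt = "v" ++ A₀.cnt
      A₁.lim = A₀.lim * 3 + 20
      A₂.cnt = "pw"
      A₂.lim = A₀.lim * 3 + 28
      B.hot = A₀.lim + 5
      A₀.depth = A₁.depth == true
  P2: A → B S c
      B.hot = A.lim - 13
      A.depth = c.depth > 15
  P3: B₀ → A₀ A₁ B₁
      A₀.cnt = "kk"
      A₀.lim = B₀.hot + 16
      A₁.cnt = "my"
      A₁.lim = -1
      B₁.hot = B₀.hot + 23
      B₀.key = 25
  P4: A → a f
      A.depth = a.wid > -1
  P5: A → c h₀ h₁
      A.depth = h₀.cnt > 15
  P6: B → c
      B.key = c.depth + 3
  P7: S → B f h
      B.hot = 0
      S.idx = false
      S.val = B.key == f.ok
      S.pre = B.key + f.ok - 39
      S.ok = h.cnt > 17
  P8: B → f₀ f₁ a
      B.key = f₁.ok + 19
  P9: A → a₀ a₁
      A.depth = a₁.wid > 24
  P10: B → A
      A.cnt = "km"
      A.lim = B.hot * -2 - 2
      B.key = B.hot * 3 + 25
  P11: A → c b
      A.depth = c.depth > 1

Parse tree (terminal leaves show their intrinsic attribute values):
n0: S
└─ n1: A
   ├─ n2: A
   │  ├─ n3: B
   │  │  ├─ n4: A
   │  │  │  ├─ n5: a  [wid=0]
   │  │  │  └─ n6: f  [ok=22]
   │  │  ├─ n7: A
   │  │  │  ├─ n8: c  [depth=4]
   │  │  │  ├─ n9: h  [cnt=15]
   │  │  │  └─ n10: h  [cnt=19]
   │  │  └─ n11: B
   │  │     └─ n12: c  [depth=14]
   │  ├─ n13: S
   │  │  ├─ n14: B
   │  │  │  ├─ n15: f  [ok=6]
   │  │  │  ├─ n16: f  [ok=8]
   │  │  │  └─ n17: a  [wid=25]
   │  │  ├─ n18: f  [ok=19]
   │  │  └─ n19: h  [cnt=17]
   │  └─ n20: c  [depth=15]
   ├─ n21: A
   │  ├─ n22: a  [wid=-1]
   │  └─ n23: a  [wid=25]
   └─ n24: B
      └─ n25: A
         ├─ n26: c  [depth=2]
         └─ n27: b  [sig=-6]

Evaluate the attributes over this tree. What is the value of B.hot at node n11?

18

1. n1.cnt = "ux"  ["ux"]
2. n1.lim = -4  [-4]
3. n2.cnt = "vux"  ["v" ++ A₀.cnt]
4. n2.lim = 8  [A₀.lim * 3 + 20]
5. n3.hot = -5  [A.lim - 13]
6. n4.cnt = "kk"  ["kk"]
7. n4.lim = 11  [B₀.hot + 16]
8. n5.wid = 0  [terminal]
9. n6.ok = 22  [terminal]
10. n4.depth = true  [a.wid > -1]
11. n7.cnt = "my"  ["my"]
12. n7.lim = -1  [-1]
13. n8.depth = 4  [terminal]
14. n9.cnt = 15  [terminal]
15. n10.cnt = 19  [terminal]
16. n7.depth = false  [h₀.cnt > 15]
17. n11.hot = 18  [B₀.hot + 23]
18. n12.depth = 14  [terminal]
19. n11.key = 17  [c.depth + 3]
20. n3.key = 25  [25]
21. n14.hot = 0  [0]
22. n15.ok = 6  [terminal]
23. n16.ok = 8  [terminal]
24. n17.wid = 25  [terminal]
25. n14.key = 27  [f₁.ok + 19]
26. n18.ok = 19  [terminal]
27. n19.cnt = 17  [terminal]
28. n13.idx = false  [false]
29. n13.val = false  [B.key == f.ok]
30. n13.pre = 7  [B.key + f.ok - 39]
31. n13.ok = false  [h.cnt > 17]
32. n20.depth = 15  [terminal]
33. n2.depth = false  [c.depth > 15]
34. n21.cnt = "pw"  ["pw"]
35. n21.lim = 16  [A₀.lim * 3 + 28]
36. n22.wid = -1  [terminal]
37. n23.wid = 25  [terminal]
38. n21.depth = true  [a₁.wid > 24]
39. n24.hot = 1  [A₀.lim + 5]
40. n25.cnt = "km"  ["km"]
41. n25.lim = -4  [B.hot * -2 - 2]
42. n26.depth = 2  [terminal]
43. n27.sig = -6  [terminal]
44. n25.depth = true  [c.depth > 1]
45. n24.key = 28  [B.hot * 3 + 25]
46. n1.depth = false  [A₁.depth == true]
47. n0.idx = false  [false]
48. n0.val = false  [A.depth == true]
49. n0.pre = -4  [-4]
50. n0.ok = true  [true]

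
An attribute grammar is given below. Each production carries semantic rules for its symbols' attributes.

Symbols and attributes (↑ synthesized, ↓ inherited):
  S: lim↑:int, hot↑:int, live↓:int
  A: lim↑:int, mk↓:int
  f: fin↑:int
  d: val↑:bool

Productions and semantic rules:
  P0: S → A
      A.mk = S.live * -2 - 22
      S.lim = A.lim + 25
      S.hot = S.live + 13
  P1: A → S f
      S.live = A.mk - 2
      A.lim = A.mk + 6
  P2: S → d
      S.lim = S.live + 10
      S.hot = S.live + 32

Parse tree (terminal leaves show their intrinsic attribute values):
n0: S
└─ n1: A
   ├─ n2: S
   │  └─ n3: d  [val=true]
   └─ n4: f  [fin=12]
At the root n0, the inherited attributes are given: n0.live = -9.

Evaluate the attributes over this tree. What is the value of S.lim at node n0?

27

1. n0.live = -9  [given at root]
2. n1.mk = -4  [S.live * -2 - 22]
3. n2.live = -6  [A.mk - 2]
4. n3.val = true  [terminal]
5. n2.lim = 4  [S.live + 10]
6. n2.hot = 26  [S.live + 32]
7. n4.fin = 12  [terminal]
8. n1.lim = 2  [A.mk + 6]
9. n0.lim = 27  [A.lim + 25]
10. n0.hot = 4  [S.live + 13]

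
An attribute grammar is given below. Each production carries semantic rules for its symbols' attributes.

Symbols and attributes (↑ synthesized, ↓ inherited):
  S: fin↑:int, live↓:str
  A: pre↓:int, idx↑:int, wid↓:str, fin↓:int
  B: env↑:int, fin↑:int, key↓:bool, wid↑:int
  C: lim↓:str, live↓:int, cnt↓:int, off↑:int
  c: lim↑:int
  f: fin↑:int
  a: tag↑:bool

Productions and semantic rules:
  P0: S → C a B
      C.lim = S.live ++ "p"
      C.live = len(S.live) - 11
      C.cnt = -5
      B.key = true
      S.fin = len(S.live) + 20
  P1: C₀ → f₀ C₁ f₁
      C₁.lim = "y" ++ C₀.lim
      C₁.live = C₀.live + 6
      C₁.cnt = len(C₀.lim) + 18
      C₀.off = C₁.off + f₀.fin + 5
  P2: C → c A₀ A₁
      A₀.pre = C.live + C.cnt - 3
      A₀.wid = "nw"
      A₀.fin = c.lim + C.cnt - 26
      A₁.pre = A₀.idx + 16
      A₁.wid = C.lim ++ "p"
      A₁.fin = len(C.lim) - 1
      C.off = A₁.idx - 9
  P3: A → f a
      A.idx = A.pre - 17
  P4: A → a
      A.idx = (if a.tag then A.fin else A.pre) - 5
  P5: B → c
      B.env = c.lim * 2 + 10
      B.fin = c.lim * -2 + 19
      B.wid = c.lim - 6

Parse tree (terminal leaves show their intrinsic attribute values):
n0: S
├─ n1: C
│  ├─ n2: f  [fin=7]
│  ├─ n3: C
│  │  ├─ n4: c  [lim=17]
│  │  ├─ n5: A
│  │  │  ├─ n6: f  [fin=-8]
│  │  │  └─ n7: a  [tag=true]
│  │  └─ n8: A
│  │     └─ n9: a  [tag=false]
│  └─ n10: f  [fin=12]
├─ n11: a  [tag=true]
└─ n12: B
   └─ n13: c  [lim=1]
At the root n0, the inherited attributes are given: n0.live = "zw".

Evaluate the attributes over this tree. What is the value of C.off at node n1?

12

1. n0.live = "zw"  [given at root]
2. n1.lim = "zwp"  [S.live ++ "p"]
3. n1.live = -9  [len(S.live) - 11]
4. n1.cnt = -5  [-5]
5. n2.fin = 7  [terminal]
6. n3.lim = "yzwp"  ["y" ++ C₀.lim]
7. n3.live = -3  [C₀.live + 6]
8. n3.cnt = 21  [len(C₀.lim) + 18]
9. n4.lim = 17  [terminal]
10. n5.pre = 15  [C.live + C.cnt - 3]
11. n5.wid = "nw"  ["nw"]
12. n5.fin = 12  [c.lim + C.cnt - 26]
13. n6.fin = -8  [terminal]
14. n7.tag = true  [terminal]
15. n5.idx = -2  [A.pre - 17]
16. n8.pre = 14  [A₀.idx + 16]
17. n8.wid = "yzwpp"  [C.lim ++ "p"]
18. n8.fin = 3  [len(C.lim) - 1]
19. n9.tag = false  [terminal]
20. n8.idx = 9  [(if a.tag then A.fin else A.pre) - 5]
21. n3.off = 0  [A₁.idx - 9]
22. n10.fin = 12  [terminal]
23. n1.off = 12  [C₁.off + f₀.fin + 5]
24. n11.tag = true  [terminal]
25. n12.key = true  [true]
26. n13.lim = 1  [terminal]
27. n12.env = 12  [c.lim * 2 + 10]
28. n12.fin = 17  [c.lim * -2 + 19]
29. n12.wid = -5  [c.lim - 6]
30. n0.fin = 22  [len(S.live) + 20]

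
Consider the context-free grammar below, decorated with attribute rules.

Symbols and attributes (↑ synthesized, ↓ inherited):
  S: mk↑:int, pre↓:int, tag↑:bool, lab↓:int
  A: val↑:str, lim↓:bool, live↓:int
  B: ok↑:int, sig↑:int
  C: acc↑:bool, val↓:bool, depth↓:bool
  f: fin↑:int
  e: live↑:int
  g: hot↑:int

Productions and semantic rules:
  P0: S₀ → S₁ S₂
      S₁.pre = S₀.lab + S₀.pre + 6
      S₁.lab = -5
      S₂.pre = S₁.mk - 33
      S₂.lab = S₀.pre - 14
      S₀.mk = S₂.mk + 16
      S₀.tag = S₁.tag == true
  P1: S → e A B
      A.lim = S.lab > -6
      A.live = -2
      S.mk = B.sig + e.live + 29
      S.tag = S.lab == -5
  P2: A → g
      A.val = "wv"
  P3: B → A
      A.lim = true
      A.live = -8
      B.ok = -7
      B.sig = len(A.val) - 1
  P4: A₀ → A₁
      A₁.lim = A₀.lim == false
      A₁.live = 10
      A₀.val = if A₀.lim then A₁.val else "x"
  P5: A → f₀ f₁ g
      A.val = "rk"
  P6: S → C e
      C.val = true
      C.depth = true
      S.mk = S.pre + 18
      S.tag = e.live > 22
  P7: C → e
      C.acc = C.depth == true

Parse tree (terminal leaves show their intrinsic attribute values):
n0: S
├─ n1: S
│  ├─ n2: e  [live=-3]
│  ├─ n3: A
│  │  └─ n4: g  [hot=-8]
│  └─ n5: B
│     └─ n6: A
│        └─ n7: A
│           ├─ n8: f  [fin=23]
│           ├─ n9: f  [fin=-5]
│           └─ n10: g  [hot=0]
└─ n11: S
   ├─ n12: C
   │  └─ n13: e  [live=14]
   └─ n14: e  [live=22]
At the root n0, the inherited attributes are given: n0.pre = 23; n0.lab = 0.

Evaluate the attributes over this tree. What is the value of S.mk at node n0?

1. n0.pre = 23  [given at root]
2. n0.lab = 0  [given at root]
3. n1.pre = 29  [S₀.lab + S₀.pre + 6]
4. n1.lab = -5  [-5]
5. n2.live = -3  [terminal]
6. n3.lim = true  [S.lab > -6]
7. n3.live = -2  [-2]
8. n4.hot = -8  [terminal]
9. n3.val = "wv"  ["wv"]
10. n6.lim = true  [true]
11. n6.live = -8  [-8]
12. n7.lim = false  [A₀.lim == false]
13. n7.live = 10  [10]
14. n8.fin = 23  [terminal]
15. n9.fin = -5  [terminal]
16. n10.hot = 0  [terminal]
17. n7.val = "rk"  ["rk"]
18. n6.val = "rk"  [if A₀.lim then A₁.val else "x"]
19. n5.ok = -7  [-7]
20. n5.sig = 1  [len(A.val) - 1]
21. n1.mk = 27  [B.sig + e.live + 29]
22. n1.tag = true  [S.lab == -5]
23. n11.pre = -6  [S₁.mk - 33]
24. n11.lab = 9  [S₀.pre - 14]
25. n12.val = true  [true]
26. n12.depth = true  [true]
27. n13.live = 14  [terminal]
28. n12.acc = true  [C.depth == true]
29. n14.live = 22  [terminal]
30. n11.mk = 12  [S.pre + 18]
31. n11.tag = false  [e.live > 22]
32. n0.mk = 28  [S₂.mk + 16]
33. n0.tag = true  [S₁.tag == true]

28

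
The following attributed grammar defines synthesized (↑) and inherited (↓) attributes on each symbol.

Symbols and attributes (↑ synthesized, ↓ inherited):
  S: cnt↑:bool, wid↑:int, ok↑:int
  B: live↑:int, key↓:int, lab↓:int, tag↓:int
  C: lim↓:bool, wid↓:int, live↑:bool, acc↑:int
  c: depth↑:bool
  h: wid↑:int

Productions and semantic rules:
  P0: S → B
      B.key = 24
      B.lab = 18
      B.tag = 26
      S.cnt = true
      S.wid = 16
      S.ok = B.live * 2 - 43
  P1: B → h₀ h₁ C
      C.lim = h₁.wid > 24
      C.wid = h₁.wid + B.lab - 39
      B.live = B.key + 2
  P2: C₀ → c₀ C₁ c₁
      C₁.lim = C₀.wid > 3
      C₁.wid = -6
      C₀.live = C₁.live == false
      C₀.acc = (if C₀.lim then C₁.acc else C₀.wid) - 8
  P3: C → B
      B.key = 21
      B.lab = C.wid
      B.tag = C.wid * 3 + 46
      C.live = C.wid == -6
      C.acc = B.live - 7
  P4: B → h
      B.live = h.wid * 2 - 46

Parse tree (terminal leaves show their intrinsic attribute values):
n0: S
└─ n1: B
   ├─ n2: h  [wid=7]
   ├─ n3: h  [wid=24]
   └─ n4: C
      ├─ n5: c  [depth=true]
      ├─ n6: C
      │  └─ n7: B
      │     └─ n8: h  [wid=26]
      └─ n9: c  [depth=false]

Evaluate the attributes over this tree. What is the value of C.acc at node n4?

1. n1.key = 24  [24]
2. n1.lab = 18  [18]
3. n1.tag = 26  [26]
4. n2.wid = 7  [terminal]
5. n3.wid = 24  [terminal]
6. n4.lim = false  [h₁.wid > 24]
7. n4.wid = 3  [h₁.wid + B.lab - 39]
8. n5.depth = true  [terminal]
9. n6.lim = false  [C₀.wid > 3]
10. n6.wid = -6  [-6]
11. n7.key = 21  [21]
12. n7.lab = -6  [C.wid]
13. n7.tag = 28  [C.wid * 3 + 46]
14. n8.wid = 26  [terminal]
15. n7.live = 6  [h.wid * 2 - 46]
16. n6.live = true  [C.wid == -6]
17. n6.acc = -1  [B.live - 7]
18. n9.depth = false  [terminal]
19. n4.live = false  [C₁.live == false]
20. n4.acc = -5  [(if C₀.lim then C₁.acc else C₀.wid) - 8]
21. n1.live = 26  [B.key + 2]
22. n0.cnt = true  [true]
23. n0.wid = 16  [16]
24. n0.ok = 9  [B.live * 2 - 43]

-5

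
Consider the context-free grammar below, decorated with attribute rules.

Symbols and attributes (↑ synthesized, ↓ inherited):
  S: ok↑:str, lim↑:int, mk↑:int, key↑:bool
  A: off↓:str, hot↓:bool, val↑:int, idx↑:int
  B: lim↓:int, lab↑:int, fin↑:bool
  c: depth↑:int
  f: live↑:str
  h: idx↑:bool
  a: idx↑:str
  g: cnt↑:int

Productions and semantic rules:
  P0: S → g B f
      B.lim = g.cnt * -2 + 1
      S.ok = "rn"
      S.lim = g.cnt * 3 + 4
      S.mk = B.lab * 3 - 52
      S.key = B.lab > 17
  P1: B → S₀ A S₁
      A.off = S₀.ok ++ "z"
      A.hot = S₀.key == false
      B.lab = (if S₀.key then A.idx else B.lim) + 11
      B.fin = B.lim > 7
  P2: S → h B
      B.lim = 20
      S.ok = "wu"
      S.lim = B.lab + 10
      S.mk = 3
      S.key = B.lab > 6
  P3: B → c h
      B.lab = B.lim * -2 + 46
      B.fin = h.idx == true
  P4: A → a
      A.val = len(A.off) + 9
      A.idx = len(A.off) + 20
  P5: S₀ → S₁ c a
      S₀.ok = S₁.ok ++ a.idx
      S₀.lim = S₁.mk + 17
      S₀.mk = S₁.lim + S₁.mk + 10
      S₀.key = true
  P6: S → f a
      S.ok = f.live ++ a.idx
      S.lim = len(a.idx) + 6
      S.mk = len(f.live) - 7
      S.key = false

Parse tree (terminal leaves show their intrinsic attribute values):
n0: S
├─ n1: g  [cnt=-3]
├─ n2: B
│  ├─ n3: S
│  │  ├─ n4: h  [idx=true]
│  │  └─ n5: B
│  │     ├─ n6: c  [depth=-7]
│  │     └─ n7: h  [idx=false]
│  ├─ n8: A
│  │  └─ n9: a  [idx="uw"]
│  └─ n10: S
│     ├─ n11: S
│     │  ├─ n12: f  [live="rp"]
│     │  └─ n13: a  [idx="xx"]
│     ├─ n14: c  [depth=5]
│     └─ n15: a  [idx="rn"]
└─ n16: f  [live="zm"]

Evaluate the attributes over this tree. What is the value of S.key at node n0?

true

1. n1.cnt = -3  [terminal]
2. n2.lim = 7  [g.cnt * -2 + 1]
3. n4.idx = true  [terminal]
4. n5.lim = 20  [20]
5. n6.depth = -7  [terminal]
6. n7.idx = false  [terminal]
7. n5.lab = 6  [B.lim * -2 + 46]
8. n5.fin = false  [h.idx == true]
9. n3.ok = "wu"  ["wu"]
10. n3.lim = 16  [B.lab + 10]
11. n3.mk = 3  [3]
12. n3.key = false  [B.lab > 6]
13. n8.off = "wuz"  [S₀.ok ++ "z"]
14. n8.hot = true  [S₀.key == false]
15. n9.idx = "uw"  [terminal]
16. n8.val = 12  [len(A.off) + 9]
17. n8.idx = 23  [len(A.off) + 20]
18. n12.live = "rp"  [terminal]
19. n13.idx = "xx"  [terminal]
20. n11.ok = "rpxx"  [f.live ++ a.idx]
21. n11.lim = 8  [len(a.idx) + 6]
22. n11.mk = -5  [len(f.live) - 7]
23. n11.key = false  [false]
24. n14.depth = 5  [terminal]
25. n15.idx = "rn"  [terminal]
26. n10.ok = "rpxxrn"  [S₁.ok ++ a.idx]
27. n10.lim = 12  [S₁.mk + 17]
28. n10.mk = 13  [S₁.lim + S₁.mk + 10]
29. n10.key = true  [true]
30. n2.lab = 18  [(if S₀.key then A.idx else B.lim) + 11]
31. n2.fin = false  [B.lim > 7]
32. n16.live = "zm"  [terminal]
33. n0.ok = "rn"  ["rn"]
34. n0.lim = -5  [g.cnt * 3 + 4]
35. n0.mk = 2  [B.lab * 3 - 52]
36. n0.key = true  [B.lab > 17]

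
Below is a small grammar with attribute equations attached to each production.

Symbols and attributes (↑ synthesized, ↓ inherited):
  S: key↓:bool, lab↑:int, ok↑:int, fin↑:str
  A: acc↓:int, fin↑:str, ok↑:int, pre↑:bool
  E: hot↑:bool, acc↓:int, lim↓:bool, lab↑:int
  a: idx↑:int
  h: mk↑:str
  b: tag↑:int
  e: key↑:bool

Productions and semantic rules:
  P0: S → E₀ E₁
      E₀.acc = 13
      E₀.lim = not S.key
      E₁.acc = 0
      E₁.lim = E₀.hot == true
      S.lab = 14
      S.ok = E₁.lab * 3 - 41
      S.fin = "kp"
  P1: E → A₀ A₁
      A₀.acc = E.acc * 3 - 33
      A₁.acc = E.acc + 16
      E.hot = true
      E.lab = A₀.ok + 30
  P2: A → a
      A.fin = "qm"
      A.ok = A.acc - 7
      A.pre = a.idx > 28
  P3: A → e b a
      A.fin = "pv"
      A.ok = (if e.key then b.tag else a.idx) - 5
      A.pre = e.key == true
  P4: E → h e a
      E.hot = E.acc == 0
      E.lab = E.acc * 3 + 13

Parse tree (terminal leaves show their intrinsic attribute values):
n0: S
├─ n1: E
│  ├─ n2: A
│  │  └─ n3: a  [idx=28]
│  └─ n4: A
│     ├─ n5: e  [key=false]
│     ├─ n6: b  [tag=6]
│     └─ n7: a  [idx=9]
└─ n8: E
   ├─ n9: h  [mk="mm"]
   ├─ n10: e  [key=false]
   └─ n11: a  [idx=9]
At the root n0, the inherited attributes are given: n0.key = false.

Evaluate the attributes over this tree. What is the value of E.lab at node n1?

1. n0.key = false  [given at root]
2. n1.acc = 13  [13]
3. n1.lim = true  [not S.key]
4. n2.acc = 6  [E.acc * 3 - 33]
5. n3.idx = 28  [terminal]
6. n2.fin = "qm"  ["qm"]
7. n2.ok = -1  [A.acc - 7]
8. n2.pre = false  [a.idx > 28]
9. n4.acc = 29  [E.acc + 16]
10. n5.key = false  [terminal]
11. n6.tag = 6  [terminal]
12. n7.idx = 9  [terminal]
13. n4.fin = "pv"  ["pv"]
14. n4.ok = 4  [(if e.key then b.tag else a.idx) - 5]
15. n4.pre = false  [e.key == true]
16. n1.hot = true  [true]
17. n1.lab = 29  [A₀.ok + 30]
18. n8.acc = 0  [0]
19. n8.lim = true  [E₀.hot == true]
20. n9.mk = "mm"  [terminal]
21. n10.key = false  [terminal]
22. n11.idx = 9  [terminal]
23. n8.hot = true  [E.acc == 0]
24. n8.lab = 13  [E.acc * 3 + 13]
25. n0.lab = 14  [14]
26. n0.ok = -2  [E₁.lab * 3 - 41]
27. n0.fin = "kp"  ["kp"]

29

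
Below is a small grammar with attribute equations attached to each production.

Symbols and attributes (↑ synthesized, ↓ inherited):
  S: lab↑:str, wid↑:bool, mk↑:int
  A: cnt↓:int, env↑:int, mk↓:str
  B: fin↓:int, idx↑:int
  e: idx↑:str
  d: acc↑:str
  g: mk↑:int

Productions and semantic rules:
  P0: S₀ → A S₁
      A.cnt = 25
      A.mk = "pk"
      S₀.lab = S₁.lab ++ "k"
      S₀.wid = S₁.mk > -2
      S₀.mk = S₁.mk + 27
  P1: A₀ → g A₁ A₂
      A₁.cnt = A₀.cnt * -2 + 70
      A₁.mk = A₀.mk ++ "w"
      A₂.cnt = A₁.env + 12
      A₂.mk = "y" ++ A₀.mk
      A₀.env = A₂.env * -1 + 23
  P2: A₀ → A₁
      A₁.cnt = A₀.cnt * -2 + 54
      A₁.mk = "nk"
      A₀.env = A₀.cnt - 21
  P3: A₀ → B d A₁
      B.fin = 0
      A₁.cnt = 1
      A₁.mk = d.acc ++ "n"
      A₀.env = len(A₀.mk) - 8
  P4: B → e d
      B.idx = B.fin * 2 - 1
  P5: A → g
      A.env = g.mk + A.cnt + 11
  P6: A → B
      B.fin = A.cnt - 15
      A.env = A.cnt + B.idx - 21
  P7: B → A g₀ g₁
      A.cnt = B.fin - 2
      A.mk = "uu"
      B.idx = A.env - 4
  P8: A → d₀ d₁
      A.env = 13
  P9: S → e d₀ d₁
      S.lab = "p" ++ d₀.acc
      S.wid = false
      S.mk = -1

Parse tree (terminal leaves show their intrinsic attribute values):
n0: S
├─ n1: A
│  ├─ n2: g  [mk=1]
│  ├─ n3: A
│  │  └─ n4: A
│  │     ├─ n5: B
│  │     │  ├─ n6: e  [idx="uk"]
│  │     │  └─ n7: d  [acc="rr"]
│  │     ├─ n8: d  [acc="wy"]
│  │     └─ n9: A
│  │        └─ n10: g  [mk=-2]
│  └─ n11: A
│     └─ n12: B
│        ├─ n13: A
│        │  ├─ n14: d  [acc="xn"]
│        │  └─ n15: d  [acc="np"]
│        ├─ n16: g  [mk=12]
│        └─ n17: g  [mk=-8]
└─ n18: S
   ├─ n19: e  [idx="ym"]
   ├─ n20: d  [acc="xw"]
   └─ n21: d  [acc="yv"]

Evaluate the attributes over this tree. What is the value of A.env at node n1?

1. n1.cnt = 25  [25]
2. n1.mk = "pk"  ["pk"]
3. n2.mk = 1  [terminal]
4. n3.cnt = 20  [A₀.cnt * -2 + 70]
5. n3.mk = "pkw"  [A₀.mk ++ "w"]
6. n4.cnt = 14  [A₀.cnt * -2 + 54]
7. n4.mk = "nk"  ["nk"]
8. n5.fin = 0  [0]
9. n6.idx = "uk"  [terminal]
10. n7.acc = "rr"  [terminal]
11. n5.idx = -1  [B.fin * 2 - 1]
12. n8.acc = "wy"  [terminal]
13. n9.cnt = 1  [1]
14. n9.mk = "wyn"  [d.acc ++ "n"]
15. n10.mk = -2  [terminal]
16. n9.env = 10  [g.mk + A.cnt + 11]
17. n4.env = -6  [len(A₀.mk) - 8]
18. n3.env = -1  [A₀.cnt - 21]
19. n11.cnt = 11  [A₁.env + 12]
20. n11.mk = "ypk"  ["y" ++ A₀.mk]
21. n12.fin = -4  [A.cnt - 15]
22. n13.cnt = -6  [B.fin - 2]
23. n13.mk = "uu"  ["uu"]
24. n14.acc = "xn"  [terminal]
25. n15.acc = "np"  [terminal]
26. n13.env = 13  [13]
27. n16.mk = 12  [terminal]
28. n17.mk = -8  [terminal]
29. n12.idx = 9  [A.env - 4]
30. n11.env = -1  [A.cnt + B.idx - 21]
31. n1.env = 24  [A₂.env * -1 + 23]
32. n19.idx = "ym"  [terminal]
33. n20.acc = "xw"  [terminal]
34. n21.acc = "yv"  [terminal]
35. n18.lab = "pxw"  ["p" ++ d₀.acc]
36. n18.wid = false  [false]
37. n18.mk = -1  [-1]
38. n0.lab = "pxwk"  [S₁.lab ++ "k"]
39. n0.wid = true  [S₁.mk > -2]
40. n0.mk = 26  [S₁.mk + 27]

24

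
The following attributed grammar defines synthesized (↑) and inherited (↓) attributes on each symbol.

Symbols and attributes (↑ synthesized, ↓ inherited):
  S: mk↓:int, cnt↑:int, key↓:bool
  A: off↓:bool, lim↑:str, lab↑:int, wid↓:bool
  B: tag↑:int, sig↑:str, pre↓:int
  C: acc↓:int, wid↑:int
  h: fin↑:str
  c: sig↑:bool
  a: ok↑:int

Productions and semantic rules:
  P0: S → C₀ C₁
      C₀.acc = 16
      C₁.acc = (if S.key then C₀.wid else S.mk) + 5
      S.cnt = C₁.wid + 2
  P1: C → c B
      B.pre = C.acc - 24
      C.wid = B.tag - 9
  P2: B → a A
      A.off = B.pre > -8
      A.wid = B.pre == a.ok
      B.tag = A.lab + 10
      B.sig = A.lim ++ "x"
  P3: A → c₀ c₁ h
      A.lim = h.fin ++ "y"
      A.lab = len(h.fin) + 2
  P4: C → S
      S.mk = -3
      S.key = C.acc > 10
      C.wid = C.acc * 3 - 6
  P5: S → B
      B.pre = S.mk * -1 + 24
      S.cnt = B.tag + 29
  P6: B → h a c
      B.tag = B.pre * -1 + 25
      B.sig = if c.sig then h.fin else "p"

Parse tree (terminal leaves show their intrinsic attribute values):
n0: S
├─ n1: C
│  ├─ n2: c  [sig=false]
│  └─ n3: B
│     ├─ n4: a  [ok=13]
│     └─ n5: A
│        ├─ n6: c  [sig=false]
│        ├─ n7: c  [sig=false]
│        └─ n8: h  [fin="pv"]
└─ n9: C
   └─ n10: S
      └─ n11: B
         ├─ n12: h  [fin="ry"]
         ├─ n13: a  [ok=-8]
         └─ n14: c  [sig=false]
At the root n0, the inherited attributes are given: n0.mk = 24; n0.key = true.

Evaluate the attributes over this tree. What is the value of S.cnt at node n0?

26

1. n0.mk = 24  [given at root]
2. n0.key = true  [given at root]
3. n1.acc = 16  [16]
4. n2.sig = false  [terminal]
5. n3.pre = -8  [C.acc - 24]
6. n4.ok = 13  [terminal]
7. n5.off = false  [B.pre > -8]
8. n5.wid = false  [B.pre == a.ok]
9. n6.sig = false  [terminal]
10. n7.sig = false  [terminal]
11. n8.fin = "pv"  [terminal]
12. n5.lim = "pvy"  [h.fin ++ "y"]
13. n5.lab = 4  [len(h.fin) + 2]
14. n3.tag = 14  [A.lab + 10]
15. n3.sig = "pvyx"  [A.lim ++ "x"]
16. n1.wid = 5  [B.tag - 9]
17. n9.acc = 10  [(if S.key then C₀.wid else S.mk) + 5]
18. n10.mk = -3  [-3]
19. n10.key = false  [C.acc > 10]
20. n11.pre = 27  [S.mk * -1 + 24]
21. n12.fin = "ry"  [terminal]
22. n13.ok = -8  [terminal]
23. n14.sig = false  [terminal]
24. n11.tag = -2  [B.pre * -1 + 25]
25. n11.sig = "p"  [if c.sig then h.fin else "p"]
26. n10.cnt = 27  [B.tag + 29]
27. n9.wid = 24  [C.acc * 3 - 6]
28. n0.cnt = 26  [C₁.wid + 2]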